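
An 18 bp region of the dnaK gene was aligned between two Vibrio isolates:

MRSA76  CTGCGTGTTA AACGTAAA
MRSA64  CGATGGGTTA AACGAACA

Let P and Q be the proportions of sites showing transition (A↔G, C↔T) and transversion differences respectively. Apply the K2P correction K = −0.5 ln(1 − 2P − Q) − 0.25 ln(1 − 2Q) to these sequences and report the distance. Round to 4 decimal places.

Mismatches occur at site 2 (T↔G, transversion), site 3 (G↔A, transition), site 4 (C↔T, transition), site 6 (T↔G, transversion), site 15 (T↔A, transversion), site 17 (A↔C, transversion).
Of the 6 differences, 2 transitions and 4 transversions over 18 sites: P = 2/18 = 0.111111, Q = 4/18 = 0.222222.
d = −0.5·ln(0.555556) − 0.25·ln(0.555556) = −0.5·(-0.587786) − 0.25·(-0.587786) = 0.4408.

0.4408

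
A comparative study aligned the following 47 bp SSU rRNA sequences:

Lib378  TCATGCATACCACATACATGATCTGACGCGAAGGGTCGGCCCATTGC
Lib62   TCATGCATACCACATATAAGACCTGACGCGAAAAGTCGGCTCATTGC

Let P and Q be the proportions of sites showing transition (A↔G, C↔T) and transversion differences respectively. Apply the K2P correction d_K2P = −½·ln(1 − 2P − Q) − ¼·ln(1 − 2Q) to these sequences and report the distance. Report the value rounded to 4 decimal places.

The sequences differ at positions 17 (C/T, transition), 19 (T/A, transversion), 22 (T/C, transition), 33 (G/A, transition), 34 (G/A, transition), 41 (C/T, transition).
Of the 6 differences, 5 transitions and 1 transversion over 47 sites: P = 5/47 = 0.106383, Q = 1/47 = 0.021277.
d = −0.5·ln(0.765957) − 0.25·ln(0.957446) = −0.5·(-0.266629) − 0.25·(-0.043486) = 0.1442.

0.1442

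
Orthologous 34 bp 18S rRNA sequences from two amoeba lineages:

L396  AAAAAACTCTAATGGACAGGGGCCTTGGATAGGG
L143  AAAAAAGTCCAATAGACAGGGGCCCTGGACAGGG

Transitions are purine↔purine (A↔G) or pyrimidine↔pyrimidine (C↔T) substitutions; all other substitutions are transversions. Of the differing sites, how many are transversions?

1

Mismatches occur at site 7 (C/G, transversion), site 10 (T/C, transition), site 14 (G/A, transition), site 25 (T/C, transition), site 30 (T/C, transition).
Of the 5 differences, 4 transitions and 1 transversion, so the answer is 1.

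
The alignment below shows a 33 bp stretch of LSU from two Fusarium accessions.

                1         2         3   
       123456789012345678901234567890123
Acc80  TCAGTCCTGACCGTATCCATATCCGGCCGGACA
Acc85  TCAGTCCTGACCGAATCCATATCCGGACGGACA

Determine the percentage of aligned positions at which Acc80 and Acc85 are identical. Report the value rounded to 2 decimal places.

93.94%

Differing sites — 14:T/A; 27:C/A.
31 of the 33 sites match, so the percent identity is 31/33 × 100 = 93.94%.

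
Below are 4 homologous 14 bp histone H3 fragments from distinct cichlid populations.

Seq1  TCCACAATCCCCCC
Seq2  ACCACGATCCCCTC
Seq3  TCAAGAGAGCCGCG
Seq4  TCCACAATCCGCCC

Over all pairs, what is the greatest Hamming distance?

Pairwise Hamming distances:
  Seq1 vs Seq2: 3
  Seq1 vs Seq3: 7
  Seq1 vs Seq4: 1
  Seq2 vs Seq3: 10
  Seq2 vs Seq4: 4
  Seq3 vs Seq4: 8
The largest is 10, between Seq2 and Seq3.

10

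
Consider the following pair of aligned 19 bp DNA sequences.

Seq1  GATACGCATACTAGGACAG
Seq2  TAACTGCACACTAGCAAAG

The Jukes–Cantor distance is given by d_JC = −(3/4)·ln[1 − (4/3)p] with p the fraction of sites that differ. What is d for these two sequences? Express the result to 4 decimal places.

0.5068

Mismatches occur at site 1 (G↔T), site 3 (T↔A), site 4 (A↔C), site 5 (C↔T), site 9 (T↔C), site 15 (G↔C), site 17 (C↔A).
p = 7/19 = 0.368421.
d = −0.75 · ln(1 − (4/3)·0.368421) = −0.75 · ln(0.508772) = −0.75 · (-0.675755) = 0.5068.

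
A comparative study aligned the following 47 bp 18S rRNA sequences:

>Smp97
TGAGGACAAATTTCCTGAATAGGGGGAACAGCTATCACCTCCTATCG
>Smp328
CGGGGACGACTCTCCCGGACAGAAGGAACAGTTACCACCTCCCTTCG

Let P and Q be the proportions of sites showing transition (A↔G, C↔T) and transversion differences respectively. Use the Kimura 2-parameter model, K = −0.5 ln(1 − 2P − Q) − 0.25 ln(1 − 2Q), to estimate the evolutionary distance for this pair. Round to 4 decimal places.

0.4250

Mismatches occur at site 1 (T/C, transition), site 3 (A/G, transition), site 8 (A/G, transition), site 10 (A/C, transversion), site 12 (T/C, transition), site 16 (T/C, transition), site 18 (A/G, transition), site 20 (T/C, transition), site 23 (G/A, transition), site 24 (G/A, transition), site 32 (C/T, transition), site 35 (T/C, transition), site 43 (T/C, transition), site 44 (A/T, transversion).
Of the 14 differences, 12 transitions and 2 transversions over 47 sites: P = 12/47 = 0.255319, Q = 2/47 = 0.042553.
d = −0.5·ln(0.446809) − 0.25·ln(0.914894) = −0.5·(-0.805624) − 0.25·(-0.088947) = 0.4250.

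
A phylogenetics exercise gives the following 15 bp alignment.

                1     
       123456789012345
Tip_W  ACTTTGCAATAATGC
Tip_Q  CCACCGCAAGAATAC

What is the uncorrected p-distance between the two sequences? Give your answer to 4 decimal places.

Mismatches occur at site 1 (A/C), site 3 (T/A), site 4 (T/C), site 5 (T/C), site 10 (T/G), site 14 (G/A).
There are 6 differences over 15 sites, so p = 6/15 = 0.4000.

0.4000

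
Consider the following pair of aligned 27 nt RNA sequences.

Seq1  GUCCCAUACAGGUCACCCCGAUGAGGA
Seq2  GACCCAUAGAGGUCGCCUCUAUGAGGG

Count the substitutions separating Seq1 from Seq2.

6

Mismatches occur at site 2 (U/A), site 9 (C/G), site 15 (A/G), site 18 (C/U), site 20 (G/U), site 27 (A/G).
That gives 6 mismatches out of 27 aligned sites, so the Hamming distance is 6.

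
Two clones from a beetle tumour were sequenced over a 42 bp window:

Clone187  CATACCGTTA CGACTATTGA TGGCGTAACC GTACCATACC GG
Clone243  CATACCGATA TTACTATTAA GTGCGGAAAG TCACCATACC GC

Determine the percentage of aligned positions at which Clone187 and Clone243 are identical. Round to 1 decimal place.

The sequences differ at positions 8 (T/A), 11 (C/T), 12 (G/T), 19 (G/A), 21 (T/G), 22 (G/T), 26 (T/G), 29 (C/A), 30 (C/G), 31 (G/T), 32 (T/C), 42 (G/C).
30 of the 42 sites match, so the percent identity is 30/42 × 100 = 71.4%.

71.4%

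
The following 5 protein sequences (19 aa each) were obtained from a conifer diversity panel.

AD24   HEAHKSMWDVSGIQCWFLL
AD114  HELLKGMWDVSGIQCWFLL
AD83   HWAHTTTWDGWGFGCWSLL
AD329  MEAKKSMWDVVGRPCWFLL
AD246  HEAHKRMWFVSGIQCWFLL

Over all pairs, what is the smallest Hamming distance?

Pairwise Hamming distances:
  AD24 vs AD114: 3
  AD24 vs AD83: 9
  AD24 vs AD329: 5
  AD24 vs AD246: 2
  AD114 vs AD83: 11
  AD114 vs AD329: 7
  AD114 vs AD246: 4
  AD83 vs AD329: 11
  AD83 vs AD246: 10
  AD329 vs AD246: 7
The smallest is 2, between AD24 and AD246.

2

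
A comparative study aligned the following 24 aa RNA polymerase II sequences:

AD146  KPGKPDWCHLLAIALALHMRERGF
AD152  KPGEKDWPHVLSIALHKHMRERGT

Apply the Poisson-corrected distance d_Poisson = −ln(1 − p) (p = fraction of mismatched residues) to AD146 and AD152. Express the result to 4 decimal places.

0.4055

The sequences differ at positions 4 (K/E), 5 (P/K), 8 (C/P), 10 (L/V), 12 (A/S), 16 (A/H), 17 (L/K), 24 (F/T).
p = 8/24 = 0.333333.
d = −ln(1 − 0.333333) = −ln(0.666667) = 0.4055.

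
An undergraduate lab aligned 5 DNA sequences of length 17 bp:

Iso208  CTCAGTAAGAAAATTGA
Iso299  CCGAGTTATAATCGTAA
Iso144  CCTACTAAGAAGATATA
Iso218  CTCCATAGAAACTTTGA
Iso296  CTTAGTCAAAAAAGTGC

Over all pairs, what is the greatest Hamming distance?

Pairwise Hamming distances:
  Iso208 vs Iso299: 8
  Iso208 vs Iso144: 6
  Iso208 vs Iso218: 6
  Iso208 vs Iso296: 5
  Iso299 vs Iso144: 9
  Iso299 vs Iso218: 11
  Iso299 vs Iso296: 8
  Iso144 vs Iso218: 10
  Iso144 vs Iso296: 9
  Iso218 vs Iso296: 9
The largest is 11, between Iso299 and Iso218.

11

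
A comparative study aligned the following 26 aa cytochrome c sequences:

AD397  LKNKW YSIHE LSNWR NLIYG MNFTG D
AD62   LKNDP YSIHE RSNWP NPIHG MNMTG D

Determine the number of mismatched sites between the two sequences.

The sequences differ at positions 4 (K/D), 5 (W/P), 11 (L/R), 15 (R/P), 17 (L/P), 19 (Y/H), 23 (F/M).
That gives 7 mismatches out of 26 aligned sites, so the Hamming distance is 7.

7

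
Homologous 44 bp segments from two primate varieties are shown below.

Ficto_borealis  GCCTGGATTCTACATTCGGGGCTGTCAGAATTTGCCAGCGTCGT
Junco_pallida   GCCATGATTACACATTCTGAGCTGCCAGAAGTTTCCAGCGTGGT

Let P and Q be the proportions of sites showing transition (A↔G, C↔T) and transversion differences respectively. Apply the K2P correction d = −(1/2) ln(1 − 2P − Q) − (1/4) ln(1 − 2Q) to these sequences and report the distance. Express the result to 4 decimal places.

Differing sites — 4:T/A (Tv); 5:G/T (Tv); 10:C/A (Tv); 11:T/C (Ti); 18:G/T (Tv); 20:G/A (Ti); 25:T/C (Ti); 31:T/G (Tv); 34:G/T (Tv); 42:C/G (Tv).
Of the 10 differences, 3 transitions and 7 transversions over 44 sites: P = 3/44 = 0.068182, Q = 7/44 = 0.159091.
d = −0.5·ln(0.704545) − 0.25·ln(0.681818) = −0.5·(-0.350203) − 0.25·(-0.382993) = 0.2708.

0.2708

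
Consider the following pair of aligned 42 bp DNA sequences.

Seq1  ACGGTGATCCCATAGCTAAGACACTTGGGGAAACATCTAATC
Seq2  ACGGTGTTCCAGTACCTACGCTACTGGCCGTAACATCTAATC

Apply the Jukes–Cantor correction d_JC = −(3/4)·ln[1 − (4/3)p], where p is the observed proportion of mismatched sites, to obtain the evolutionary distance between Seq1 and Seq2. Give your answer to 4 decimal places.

0.3222

Mismatches occur at site 7 (A→T), site 11 (C→A), site 12 (A→G), site 15 (G→C), site 19 (A→C), site 21 (A→C), site 22 (C→T), site 26 (T→G), site 28 (G→C), site 29 (G→C), site 31 (A→T).
p = 11/42 = 0.261905.
d = −0.75 · ln(1 − (4/3)·0.261905) = −0.75 · ln(0.650793) = −0.75 · (-0.429564) = 0.3222.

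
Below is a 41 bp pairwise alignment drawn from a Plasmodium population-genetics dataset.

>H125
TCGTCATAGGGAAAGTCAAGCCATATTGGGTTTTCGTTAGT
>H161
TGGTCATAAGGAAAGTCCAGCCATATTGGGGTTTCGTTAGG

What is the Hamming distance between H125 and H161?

Mismatches occur at site 2 (C↔G), site 9 (G↔A), site 18 (A↔C), site 31 (T↔G), site 41 (T↔G).
That gives 5 mismatches out of 41 aligned sites, so the Hamming distance is 5.

5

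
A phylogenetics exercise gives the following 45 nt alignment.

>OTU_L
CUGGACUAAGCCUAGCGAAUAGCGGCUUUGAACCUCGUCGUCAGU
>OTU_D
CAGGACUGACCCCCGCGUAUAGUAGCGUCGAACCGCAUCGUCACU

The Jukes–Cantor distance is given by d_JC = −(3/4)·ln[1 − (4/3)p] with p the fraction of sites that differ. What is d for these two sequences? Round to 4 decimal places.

The sequences differ at positions 2 (U/A), 8 (A/G), 10 (G/C), 13 (U/C), 14 (A/C), 18 (A/U), 23 (C/U), 24 (G/A), 27 (U/G), 29 (U/C), 35 (U/G), 37 (G/A), 44 (G/C).
p = 13/45 = 0.288889.
d = −0.75 · ln(1 − (4/3)·0.288889) = −0.75 · ln(0.614815) = −0.75 · (-0.486434) = 0.3648.

0.3648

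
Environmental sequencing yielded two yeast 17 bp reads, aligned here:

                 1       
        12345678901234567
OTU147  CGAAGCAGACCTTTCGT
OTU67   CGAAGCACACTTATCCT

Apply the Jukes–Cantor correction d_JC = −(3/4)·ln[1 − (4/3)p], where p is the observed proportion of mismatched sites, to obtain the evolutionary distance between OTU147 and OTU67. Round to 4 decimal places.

Differing sites — 8:G/C; 11:C/T; 13:T/A; 16:G/C.
p = 4/17 = 0.235294.
d = −0.75 · ln(1 − (4/3)·0.235294) = −0.75 · ln(0.686275) = −0.75 · (-0.376477) = 0.2824.

0.2824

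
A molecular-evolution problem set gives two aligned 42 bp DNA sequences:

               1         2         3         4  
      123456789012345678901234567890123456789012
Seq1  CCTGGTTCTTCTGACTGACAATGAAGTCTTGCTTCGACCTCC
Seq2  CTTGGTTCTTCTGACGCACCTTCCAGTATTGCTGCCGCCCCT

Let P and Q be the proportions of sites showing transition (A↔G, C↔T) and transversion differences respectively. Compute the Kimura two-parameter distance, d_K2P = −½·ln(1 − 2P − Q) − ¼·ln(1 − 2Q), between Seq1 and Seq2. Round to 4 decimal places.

0.3993

Differing sites — 2:C/T (Ti); 16:T/G (Tv); 17:G/C (Tv); 20:A/C (Tv); 21:A/T (Tv); 23:G/C (Tv); 24:A/C (Tv); 28:C/A (Tv); 34:T/G (Tv); 36:G/C (Tv); 37:A/G (Ti); 40:T/C (Ti); 42:C/T (Ti).
Of the 13 differences, 4 transitions and 9 transversions over 42 sites: P = 4/42 = 0.095238, Q = 9/42 = 0.214286.
d = −0.5·ln(0.595238) − 0.25·ln(0.571428) = −0.5·(-0.518794) − 0.25·(-0.559617) = 0.3993.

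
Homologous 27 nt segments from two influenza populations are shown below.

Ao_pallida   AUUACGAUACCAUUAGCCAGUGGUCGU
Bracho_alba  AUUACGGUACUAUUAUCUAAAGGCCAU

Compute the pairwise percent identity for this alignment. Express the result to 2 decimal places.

Differing sites — 7:A/G; 11:C/U; 16:G/U; 18:C/U; 20:G/A; 21:U/A; 24:U/C; 26:G/A.
19 of the 27 sites match, so the percent identity is 19/27 × 100 = 70.37%.

70.37%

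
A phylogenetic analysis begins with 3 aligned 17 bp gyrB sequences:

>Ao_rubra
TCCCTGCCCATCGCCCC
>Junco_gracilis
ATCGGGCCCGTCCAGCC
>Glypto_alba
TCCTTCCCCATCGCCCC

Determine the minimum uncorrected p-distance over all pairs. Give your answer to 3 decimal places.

0.118

Pairwise Hamming distances:
  Ao_rubra vs Junco_gracilis: 8
  Ao_rubra vs Glypto_alba: 2
  Junco_gracilis vs Glypto_alba: 9
The smallest is 2 mismatches, between Ao_rubra and Glypto_alba; p = 2/17 = 0.118.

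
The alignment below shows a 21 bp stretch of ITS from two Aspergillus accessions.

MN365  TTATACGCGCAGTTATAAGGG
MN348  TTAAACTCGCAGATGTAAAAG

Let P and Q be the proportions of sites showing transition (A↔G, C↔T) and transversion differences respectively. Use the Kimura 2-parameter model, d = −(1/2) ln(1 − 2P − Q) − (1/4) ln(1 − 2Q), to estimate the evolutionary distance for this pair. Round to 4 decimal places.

0.3639

The sequences differ at positions 4 (T/A, transversion), 7 (G/T, transversion), 13 (T/A, transversion), 15 (A/G, transition), 19 (G/A, transition), 20 (G/A, transition).
Of the 6 differences, 3 transitions and 3 transversions over 21 sites: P = 3/21 = 0.142857, Q = 3/21 = 0.142857.
d = −0.5·ln(0.571429) − 0.25·ln(0.714286) = −0.5·(-0.559615) − 0.25·(-0.336472) = 0.3639.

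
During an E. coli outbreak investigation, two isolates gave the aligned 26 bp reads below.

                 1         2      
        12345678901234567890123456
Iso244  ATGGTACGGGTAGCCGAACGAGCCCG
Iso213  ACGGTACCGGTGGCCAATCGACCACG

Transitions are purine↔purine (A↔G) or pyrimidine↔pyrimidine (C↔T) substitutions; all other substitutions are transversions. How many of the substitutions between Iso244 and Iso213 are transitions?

3

Mismatches occur at site 2 (T→C, transition), site 8 (G→C, transversion), site 12 (A→G, transition), site 16 (G→A, transition), site 18 (A→T, transversion), site 22 (G→C, transversion), site 24 (C→A, transversion).
Of the 7 differences, 3 transitions and 4 transversions, so the answer is 3.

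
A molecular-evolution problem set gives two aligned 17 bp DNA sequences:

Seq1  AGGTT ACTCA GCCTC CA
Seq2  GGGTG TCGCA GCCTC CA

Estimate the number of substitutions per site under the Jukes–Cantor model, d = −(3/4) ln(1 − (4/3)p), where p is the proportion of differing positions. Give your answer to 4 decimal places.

0.2824

Mismatches occur at site 1 (A→G), site 5 (T→G), site 6 (A→T), site 8 (T→G).
p = 4/17 = 0.235294.
d = −0.75 · ln(1 − (4/3)·0.235294) = −0.75 · ln(0.686275) = −0.75 · (-0.376477) = 0.2824.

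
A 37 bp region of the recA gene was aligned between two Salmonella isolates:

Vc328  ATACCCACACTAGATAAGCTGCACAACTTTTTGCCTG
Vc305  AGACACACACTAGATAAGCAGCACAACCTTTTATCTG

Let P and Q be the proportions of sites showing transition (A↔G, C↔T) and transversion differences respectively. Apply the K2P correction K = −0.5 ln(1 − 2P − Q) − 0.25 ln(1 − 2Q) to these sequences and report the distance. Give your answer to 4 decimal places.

0.1836

Mismatches occur at site 2 (T→G, transversion), site 5 (C→A, transversion), site 20 (T→A, transversion), site 28 (T→C, transition), site 33 (G→A, transition), site 34 (C→T, transition).
Of the 6 differences, 3 transitions and 3 transversions over 37 sites: P = 3/37 = 0.081081, Q = 3/37 = 0.081081.
d = −0.5·ln(0.756757) − 0.25·ln(0.837838) = −0.5·(-0.278713) − 0.25·(-0.176931) = 0.1836.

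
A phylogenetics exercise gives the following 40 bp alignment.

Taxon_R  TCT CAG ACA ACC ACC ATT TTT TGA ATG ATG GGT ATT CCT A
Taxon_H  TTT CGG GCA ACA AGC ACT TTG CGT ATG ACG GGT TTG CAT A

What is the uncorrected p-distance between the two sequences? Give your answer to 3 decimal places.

0.325

Differing sites — 2:C/T; 5:A/G; 7:A/G; 12:C/A; 14:C/G; 17:T/C; 21:T/G; 22:T/C; 24:A/T; 29:T/C; 34:A/T; 36:T/G; 38:C/A.
There are 13 differences over 40 sites, so p = 13/40 = 0.325.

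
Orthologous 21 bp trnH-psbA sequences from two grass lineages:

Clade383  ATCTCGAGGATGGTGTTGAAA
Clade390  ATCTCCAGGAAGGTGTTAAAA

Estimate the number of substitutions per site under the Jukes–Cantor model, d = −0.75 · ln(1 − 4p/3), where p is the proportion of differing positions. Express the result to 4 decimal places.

Mismatches occur at site 6 (G/C), site 11 (T/A), site 18 (G/A).
p = 3/21 = 0.142857.
d = −0.75 · ln(1 − (4/3)·0.142857) = −0.75 · ln(0.809524) = −0.75 · (-0.211309) = 0.1585.

0.1585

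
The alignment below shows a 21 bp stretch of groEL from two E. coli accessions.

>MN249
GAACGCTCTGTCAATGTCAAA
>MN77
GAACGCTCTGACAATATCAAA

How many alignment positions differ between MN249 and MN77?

2

The sequences differ at positions 11 (T/A), 16 (G/A).
That gives 2 mismatches out of 21 aligned sites, so the Hamming distance is 2.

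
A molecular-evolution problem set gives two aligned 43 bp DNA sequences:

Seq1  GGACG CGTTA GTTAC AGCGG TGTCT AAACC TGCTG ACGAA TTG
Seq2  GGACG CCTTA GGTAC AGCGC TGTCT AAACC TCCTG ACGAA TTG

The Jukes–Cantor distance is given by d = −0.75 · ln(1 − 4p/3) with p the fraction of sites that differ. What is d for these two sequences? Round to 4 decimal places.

0.0993

The sequences differ at positions 7 (G/C), 12 (T/G), 20 (G/C), 32 (G/C).
p = 4/43 = 0.093023.
d = −0.75 · ln(1 − (4/3)·0.093023) = −0.75 · ln(0.875969) = −0.75 · (-0.132425) = 0.0993.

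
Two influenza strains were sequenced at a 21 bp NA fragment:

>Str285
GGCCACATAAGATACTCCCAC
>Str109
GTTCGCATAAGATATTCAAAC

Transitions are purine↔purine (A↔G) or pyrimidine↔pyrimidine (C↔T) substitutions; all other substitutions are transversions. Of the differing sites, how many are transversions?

3

Differing sites — 2:G/T (Tv); 3:C/T (Ti); 5:A/G (Ti); 15:C/T (Ti); 18:C/A (Tv); 19:C/A (Tv).
Of the 6 differences, 3 transitions and 3 transversions, so the answer is 3.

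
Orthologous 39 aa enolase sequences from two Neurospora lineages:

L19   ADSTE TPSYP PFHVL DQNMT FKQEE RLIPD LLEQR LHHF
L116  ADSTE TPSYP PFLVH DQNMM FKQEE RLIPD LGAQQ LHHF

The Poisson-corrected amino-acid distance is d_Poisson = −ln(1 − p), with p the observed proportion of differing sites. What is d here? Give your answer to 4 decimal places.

0.1671

Mismatches occur at site 13 (H↔L), site 15 (L↔H), site 20 (T↔M), site 32 (L↔G), site 33 (E↔A), site 35 (R↔Q).
p = 6/39 = 0.153846.
d = −ln(1 − 0.153846) = −ln(0.846154) = 0.1671.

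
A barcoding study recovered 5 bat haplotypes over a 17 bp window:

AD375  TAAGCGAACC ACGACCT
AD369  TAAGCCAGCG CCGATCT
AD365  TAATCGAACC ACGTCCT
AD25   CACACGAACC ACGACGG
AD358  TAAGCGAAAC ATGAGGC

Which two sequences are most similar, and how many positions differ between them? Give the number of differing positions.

Pairwise Hamming distances:
  AD375 vs AD369: 5
  AD375 vs AD365: 2
  AD375 vs AD25: 5
  AD375 vs AD358: 5
  AD369 vs AD365: 7
  AD369 vs AD25: 10
  AD369 vs AD358: 9
  AD365 vs AD25: 6
  AD365 vs AD358: 7
  AD25 vs AD358: 7
The smallest is 2, between AD375 and AD365.

2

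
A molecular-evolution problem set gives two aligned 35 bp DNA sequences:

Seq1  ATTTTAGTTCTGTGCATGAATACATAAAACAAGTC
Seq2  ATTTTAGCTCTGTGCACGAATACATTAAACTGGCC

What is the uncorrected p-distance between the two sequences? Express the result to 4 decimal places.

The sequences differ at positions 8 (T/C), 17 (T/C), 26 (A/T), 31 (A/T), 32 (A/G), 34 (T/C).
There are 6 differences over 35 sites, so p = 6/35 = 0.1714.

0.1714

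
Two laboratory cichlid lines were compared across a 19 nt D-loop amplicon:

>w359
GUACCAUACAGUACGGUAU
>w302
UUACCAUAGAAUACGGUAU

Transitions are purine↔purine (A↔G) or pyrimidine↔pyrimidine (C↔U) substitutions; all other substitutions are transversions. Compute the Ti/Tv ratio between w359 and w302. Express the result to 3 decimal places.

Mismatches occur at site 1 (G→U, transversion), site 9 (C→G, transversion), site 11 (G→A, transition).
Of the 3 differences, 1 transition and 2 transversions, so Ti/Tv = 1/2 = 0.500.

0.500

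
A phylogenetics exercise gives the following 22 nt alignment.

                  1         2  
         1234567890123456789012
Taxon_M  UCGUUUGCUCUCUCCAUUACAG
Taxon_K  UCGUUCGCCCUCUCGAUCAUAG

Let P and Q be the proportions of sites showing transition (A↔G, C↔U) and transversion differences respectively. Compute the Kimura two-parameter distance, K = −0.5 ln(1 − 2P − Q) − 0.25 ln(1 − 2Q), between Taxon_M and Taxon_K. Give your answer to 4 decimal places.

0.2869

Differing sites — 6:U/C (Ti); 9:U/C (Ti); 15:C/G (Tv); 18:U/C (Ti); 20:C/U (Ti).
Of the 5 differences, 4 transitions and 1 transversion over 22 sites: P = 4/22 = 0.181818, Q = 1/22 = 0.045455.
d = −0.5·ln(0.590909) − 0.25·ln(0.909090) = −0.5·(-0.526093) − 0.25·(-0.095311) = 0.2869.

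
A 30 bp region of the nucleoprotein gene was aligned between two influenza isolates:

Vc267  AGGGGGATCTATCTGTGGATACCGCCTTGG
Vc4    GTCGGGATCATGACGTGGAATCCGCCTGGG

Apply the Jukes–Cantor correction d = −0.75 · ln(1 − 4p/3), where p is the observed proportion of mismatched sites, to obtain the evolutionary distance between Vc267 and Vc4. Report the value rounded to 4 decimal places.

Mismatches occur at site 1 (A↔G), site 2 (G↔T), site 3 (G↔C), site 10 (T↔A), site 11 (A↔T), site 12 (T↔G), site 13 (C↔A), site 14 (T↔C), site 20 (T↔A), site 21 (A↔T), site 28 (T↔G).
p = 11/30 = 0.366667.
d = −0.75 · ln(1 − (4/3)·0.366667) = −0.75 · ln(0.511111) = −0.75 · (-0.671168) = 0.5034.

0.5034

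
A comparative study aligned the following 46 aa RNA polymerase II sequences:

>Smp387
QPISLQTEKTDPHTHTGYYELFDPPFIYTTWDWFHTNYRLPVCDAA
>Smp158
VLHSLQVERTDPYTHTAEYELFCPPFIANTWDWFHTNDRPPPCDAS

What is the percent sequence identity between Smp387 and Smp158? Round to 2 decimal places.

67.39%

The sequences differ at positions 1 (Q/V), 2 (P/L), 3 (I/H), 7 (T/V), 9 (K/R), 13 (H/Y), 17 (G/A), 18 (Y/E), 23 (D/C), 28 (Y/A), 29 (T/N), 38 (Y/D), 40 (L/P), 42 (V/P), 46 (A/S).
31 of the 46 sites match, so the percent identity is 31/46 × 100 = 67.39%.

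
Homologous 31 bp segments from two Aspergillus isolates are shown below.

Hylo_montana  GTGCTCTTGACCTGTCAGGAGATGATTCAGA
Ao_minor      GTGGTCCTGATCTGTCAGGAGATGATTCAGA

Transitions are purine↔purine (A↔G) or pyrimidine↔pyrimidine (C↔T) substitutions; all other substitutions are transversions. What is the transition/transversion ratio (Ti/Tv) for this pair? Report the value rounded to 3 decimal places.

Differing sites — 4:C/G (Tv); 7:T/C (Ti); 11:C/T (Ti).
Of the 3 differences, 2 transitions and 1 transversion, so Ti/Tv = 2/1 = 2.000.

2.000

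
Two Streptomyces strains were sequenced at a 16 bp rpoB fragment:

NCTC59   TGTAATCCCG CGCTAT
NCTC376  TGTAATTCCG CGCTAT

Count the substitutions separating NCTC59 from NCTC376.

A single mismatch occurs at site 7 (C→T).
That gives 1 mismatch out of 16 aligned sites, so the Hamming distance is 1.

1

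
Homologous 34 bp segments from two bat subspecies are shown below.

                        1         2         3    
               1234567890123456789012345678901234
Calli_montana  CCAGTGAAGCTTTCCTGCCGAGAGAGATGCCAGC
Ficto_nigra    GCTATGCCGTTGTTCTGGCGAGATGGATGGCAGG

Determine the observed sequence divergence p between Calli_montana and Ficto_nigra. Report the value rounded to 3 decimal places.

0.382

The sequences differ at positions 1 (C/G), 3 (A/T), 4 (G/A), 7 (A/C), 8 (A/C), 10 (C/T), 12 (T/G), 14 (C/T), 18 (C/G), 24 (G/T), 25 (A/G), 30 (C/G), 34 (C/G).
There are 13 differences over 34 sites, so p = 13/34 = 0.382.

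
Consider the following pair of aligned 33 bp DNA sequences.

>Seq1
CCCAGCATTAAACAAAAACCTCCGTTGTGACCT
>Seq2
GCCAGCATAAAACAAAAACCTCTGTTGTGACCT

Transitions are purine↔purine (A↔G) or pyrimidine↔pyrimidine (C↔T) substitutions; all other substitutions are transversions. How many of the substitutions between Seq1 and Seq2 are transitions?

1

Differing sites — 1:C/G (Tv); 9:T/A (Tv); 23:C/T (Ti).
Of the 3 differences, 1 transition and 2 transversions, so the answer is 1.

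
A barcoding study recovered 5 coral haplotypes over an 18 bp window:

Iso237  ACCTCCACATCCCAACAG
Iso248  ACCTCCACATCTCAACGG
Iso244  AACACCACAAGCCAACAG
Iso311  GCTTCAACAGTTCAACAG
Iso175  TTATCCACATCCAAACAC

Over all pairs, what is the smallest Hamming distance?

Pairwise Hamming distances:
  Iso237 vs Iso248: 2
  Iso237 vs Iso244: 4
  Iso237 vs Iso311: 6
  Iso237 vs Iso175: 5
  Iso248 vs Iso244: 6
  Iso248 vs Iso311: 6
  Iso248 vs Iso175: 7
  Iso244 vs Iso311: 8
  Iso244 vs Iso175: 8
  Iso311 vs Iso175: 9
The smallest is 2, between Iso237 and Iso248.

2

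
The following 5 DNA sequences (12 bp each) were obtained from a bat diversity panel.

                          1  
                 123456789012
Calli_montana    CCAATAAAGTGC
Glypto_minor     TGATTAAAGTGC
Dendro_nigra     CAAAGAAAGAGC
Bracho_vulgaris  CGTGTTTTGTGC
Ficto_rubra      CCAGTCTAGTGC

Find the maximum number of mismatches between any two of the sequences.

Pairwise Hamming distances:
  Calli_montana vs Glypto_minor: 3
  Calli_montana vs Dendro_nigra: 3
  Calli_montana vs Bracho_vulgaris: 6
  Calli_montana vs Ficto_rubra: 3
  Glypto_minor vs Dendro_nigra: 5
  Glypto_minor vs Bracho_vulgaris: 6
  Glypto_minor vs Ficto_rubra: 5
  Dendro_nigra vs Bracho_vulgaris: 8
  Dendro_nigra vs Ficto_rubra: 6
  Bracho_vulgaris vs Ficto_rubra: 4
The largest is 8, between Dendro_nigra and Bracho_vulgaris.

8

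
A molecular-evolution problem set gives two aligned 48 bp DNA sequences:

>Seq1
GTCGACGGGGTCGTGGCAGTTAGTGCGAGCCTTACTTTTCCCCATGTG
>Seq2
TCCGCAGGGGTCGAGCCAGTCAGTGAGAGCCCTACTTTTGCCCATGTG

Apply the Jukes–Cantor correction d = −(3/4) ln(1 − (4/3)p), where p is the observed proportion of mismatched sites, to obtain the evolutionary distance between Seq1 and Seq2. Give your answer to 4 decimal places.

0.2441

Differing sites — 1:G/T; 2:T/C; 5:A/C; 6:C/A; 14:T/A; 16:G/C; 21:T/C; 26:C/A; 32:T/C; 40:C/G.
p = 10/48 = 0.208333.
d = −0.75 · ln(1 − (4/3)·0.208333) = −0.75 · ln(0.722223) = −0.75 · (-0.325421) = 0.2441.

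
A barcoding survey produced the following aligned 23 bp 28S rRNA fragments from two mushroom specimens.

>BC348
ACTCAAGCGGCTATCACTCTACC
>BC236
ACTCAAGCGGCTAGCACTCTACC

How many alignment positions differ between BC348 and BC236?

The sequences differ at position 14 (T/G).
That gives 1 mismatch out of 23 aligned sites, so the Hamming distance is 1.

1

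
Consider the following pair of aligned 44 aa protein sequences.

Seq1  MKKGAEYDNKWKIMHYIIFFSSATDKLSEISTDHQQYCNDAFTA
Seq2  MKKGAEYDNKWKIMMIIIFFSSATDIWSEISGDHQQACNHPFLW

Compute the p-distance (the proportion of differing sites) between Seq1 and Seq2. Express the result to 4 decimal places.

Mismatches occur at site 15 (H→M), site 16 (Y→I), site 26 (K→I), site 27 (L→W), site 32 (T→G), site 37 (Y→A), site 40 (D→H), site 41 (A→P), site 43 (T→L), site 44 (A→W).
There are 10 differences over 44 sites, so p = 10/44 = 0.2273.

0.2273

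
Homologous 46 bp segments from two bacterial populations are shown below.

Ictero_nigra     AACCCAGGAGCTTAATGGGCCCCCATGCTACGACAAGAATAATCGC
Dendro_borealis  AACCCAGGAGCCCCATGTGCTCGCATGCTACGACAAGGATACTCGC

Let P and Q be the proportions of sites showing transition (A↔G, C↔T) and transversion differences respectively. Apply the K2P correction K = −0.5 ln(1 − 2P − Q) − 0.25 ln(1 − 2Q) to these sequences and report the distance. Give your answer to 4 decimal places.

Mismatches occur at site 12 (T↔C, transition), site 13 (T↔C, transition), site 14 (A↔C, transversion), site 18 (G↔T, transversion), site 21 (C↔T, transition), site 23 (C↔G, transversion), site 38 (A↔G, transition), site 42 (A↔C, transversion).
Of the 8 differences, 4 transitions and 4 transversions over 46 sites: P = 4/46 = 0.086957, Q = 4/46 = 0.086957.
d = −0.5·ln(0.739129) − 0.25·ln(0.826086) = −0.5·(-0.302283) − 0.25·(-0.191056) = 0.1989.

0.1989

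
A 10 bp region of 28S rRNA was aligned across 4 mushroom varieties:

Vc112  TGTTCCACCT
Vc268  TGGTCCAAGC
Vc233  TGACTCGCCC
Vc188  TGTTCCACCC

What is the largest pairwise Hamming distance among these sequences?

Pairwise Hamming distances:
  Vc112 vs Vc268: 4
  Vc112 vs Vc233: 5
  Vc112 vs Vc188: 1
  Vc268 vs Vc233: 6
  Vc268 vs Vc188: 3
  Vc233 vs Vc188: 4
The largest is 6, between Vc268 and Vc233.

6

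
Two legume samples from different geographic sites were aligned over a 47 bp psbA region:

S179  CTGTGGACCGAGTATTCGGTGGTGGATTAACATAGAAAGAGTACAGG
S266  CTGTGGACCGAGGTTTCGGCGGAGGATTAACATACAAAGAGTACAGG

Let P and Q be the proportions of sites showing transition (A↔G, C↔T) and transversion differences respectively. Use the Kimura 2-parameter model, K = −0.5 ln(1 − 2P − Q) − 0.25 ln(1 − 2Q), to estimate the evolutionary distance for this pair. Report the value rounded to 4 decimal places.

0.1149

Differing sites — 13:T/G (Tv); 14:A/T (Tv); 20:T/C (Ti); 23:T/A (Tv); 35:G/C (Tv).
Of the 5 differences, 1 transition and 4 transversions over 47 sites: P = 1/47 = 0.021277, Q = 4/47 = 0.085106.
d = −0.5·ln(0.872340) − 0.25·ln(0.829788) = −0.5·(-0.136576) − 0.25·(-0.186585) = 0.1149.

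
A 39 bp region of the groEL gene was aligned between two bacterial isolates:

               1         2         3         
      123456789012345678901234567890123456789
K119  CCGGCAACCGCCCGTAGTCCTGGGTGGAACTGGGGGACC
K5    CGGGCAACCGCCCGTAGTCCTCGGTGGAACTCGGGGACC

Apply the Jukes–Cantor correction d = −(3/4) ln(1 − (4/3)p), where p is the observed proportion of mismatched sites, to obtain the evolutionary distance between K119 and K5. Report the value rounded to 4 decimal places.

The sequences differ at positions 2 (C/G), 22 (G/C), 32 (G/C).
p = 3/39 = 0.076923.
d = −0.75 · ln(1 − (4/3)·0.076923) = −0.75 · ln(0.897436) = −0.75 · (-0.108213) = 0.0812.

0.0812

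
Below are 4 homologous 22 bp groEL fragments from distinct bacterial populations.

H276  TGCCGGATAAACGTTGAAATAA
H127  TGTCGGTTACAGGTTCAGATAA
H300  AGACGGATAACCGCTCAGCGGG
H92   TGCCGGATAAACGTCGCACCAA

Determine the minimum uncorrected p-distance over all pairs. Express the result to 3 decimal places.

Pairwise Hamming distances:
  H276 vs H127: 6
  H276 vs H300: 10
  H276 vs H92: 4
  H127 vs H300: 11
  H127 vs H92: 10
  H300 vs H92: 11
The smallest is 4 mismatches, between H276 and H92; p = 4/22 = 0.182.

0.182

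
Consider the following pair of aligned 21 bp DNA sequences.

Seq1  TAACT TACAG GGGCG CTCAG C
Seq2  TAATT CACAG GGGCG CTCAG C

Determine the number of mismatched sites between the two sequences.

The sequences differ at positions 4 (C/T), 6 (T/C).
That gives 2 mismatches out of 21 aligned sites, so the Hamming distance is 2.

2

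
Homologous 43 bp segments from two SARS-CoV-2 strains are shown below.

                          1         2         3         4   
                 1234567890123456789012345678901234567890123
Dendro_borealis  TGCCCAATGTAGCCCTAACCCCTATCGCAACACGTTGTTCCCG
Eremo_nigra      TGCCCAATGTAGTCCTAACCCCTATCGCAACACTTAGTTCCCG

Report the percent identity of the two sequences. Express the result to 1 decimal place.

93.0%

Mismatches occur at site 13 (C↔T), site 34 (G↔T), site 36 (T↔A).
40 of the 43 sites match, so the percent identity is 40/43 × 100 = 93.0%.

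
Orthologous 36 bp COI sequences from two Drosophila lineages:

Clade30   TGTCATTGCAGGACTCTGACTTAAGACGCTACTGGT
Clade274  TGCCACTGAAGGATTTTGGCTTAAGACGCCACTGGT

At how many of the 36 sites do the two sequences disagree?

The sequences differ at positions 3 (T/C), 6 (T/C), 9 (C/A), 14 (C/T), 16 (C/T), 19 (A/G), 30 (T/C).
That gives 7 mismatches out of 36 aligned sites, so the Hamming distance is 7.

7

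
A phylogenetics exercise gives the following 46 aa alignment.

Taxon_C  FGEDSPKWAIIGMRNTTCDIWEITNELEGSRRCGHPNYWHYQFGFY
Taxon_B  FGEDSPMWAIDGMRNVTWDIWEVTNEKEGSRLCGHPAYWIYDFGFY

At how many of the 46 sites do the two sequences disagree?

10

The sequences differ at positions 7 (K/M), 11 (I/D), 16 (T/V), 18 (C/W), 23 (I/V), 27 (L/K), 32 (R/L), 37 (N/A), 40 (H/I), 42 (Q/D).
That gives 10 mismatches out of 46 aligned sites, so the Hamming distance is 10.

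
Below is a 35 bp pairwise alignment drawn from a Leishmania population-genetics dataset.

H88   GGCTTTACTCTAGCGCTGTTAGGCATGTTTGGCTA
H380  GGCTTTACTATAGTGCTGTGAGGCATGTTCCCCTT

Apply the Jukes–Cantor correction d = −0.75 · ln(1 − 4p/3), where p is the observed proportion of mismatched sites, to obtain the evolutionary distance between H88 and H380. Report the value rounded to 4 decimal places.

0.2326

The sequences differ at positions 10 (C/A), 14 (C/T), 20 (T/G), 30 (T/C), 31 (G/C), 32 (G/C), 35 (A/T).
p = 7/35 = 0.200000.
d = −0.75 · ln(1 − (4/3)·0.200000) = −0.75 · ln(0.733333) = −0.75 · (-0.310155) = 0.2326.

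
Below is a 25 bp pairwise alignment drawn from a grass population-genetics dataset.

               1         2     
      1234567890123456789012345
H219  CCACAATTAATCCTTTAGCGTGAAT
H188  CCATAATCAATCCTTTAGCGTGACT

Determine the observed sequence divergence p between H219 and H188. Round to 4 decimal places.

0.1200

Differing sites — 4:C/T; 8:T/C; 24:A/C.
There are 3 differences over 25 sites, so p = 3/25 = 0.1200.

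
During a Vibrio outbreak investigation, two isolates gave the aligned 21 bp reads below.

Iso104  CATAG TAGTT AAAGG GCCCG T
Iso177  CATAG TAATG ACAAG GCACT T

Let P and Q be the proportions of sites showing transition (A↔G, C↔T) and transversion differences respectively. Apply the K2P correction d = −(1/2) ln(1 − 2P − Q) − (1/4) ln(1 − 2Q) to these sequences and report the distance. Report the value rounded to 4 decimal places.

0.3597

The sequences differ at positions 8 (G/A, transition), 10 (T/G, transversion), 12 (A/C, transversion), 14 (G/A, transition), 18 (C/A, transversion), 20 (G/T, transversion).
Of the 6 differences, 2 transitions and 4 transversions over 21 sites: P = 2/21 = 0.095238, Q = 4/21 = 0.190476.
d = −0.5·ln(0.619048) − 0.25·ln(0.619048) = −0.5·(-0.479572) − 0.25·(-0.479572) = 0.3597.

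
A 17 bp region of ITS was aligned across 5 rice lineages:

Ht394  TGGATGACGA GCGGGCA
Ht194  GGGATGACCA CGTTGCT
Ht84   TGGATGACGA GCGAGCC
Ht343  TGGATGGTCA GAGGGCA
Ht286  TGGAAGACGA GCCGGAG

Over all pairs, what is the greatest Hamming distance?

Pairwise Hamming distances:
  Ht394 vs Ht194: 7
  Ht394 vs Ht84: 2
  Ht394 vs Ht343: 4
  Ht394 vs Ht286: 4
  Ht194 vs Ht84: 7
  Ht194 vs Ht343: 8
  Ht194 vs Ht286: 9
  Ht84 vs Ht343: 6
  Ht84 vs Ht286: 5
  Ht343 vs Ht286: 8
The largest is 9, between Ht194 and Ht286.

9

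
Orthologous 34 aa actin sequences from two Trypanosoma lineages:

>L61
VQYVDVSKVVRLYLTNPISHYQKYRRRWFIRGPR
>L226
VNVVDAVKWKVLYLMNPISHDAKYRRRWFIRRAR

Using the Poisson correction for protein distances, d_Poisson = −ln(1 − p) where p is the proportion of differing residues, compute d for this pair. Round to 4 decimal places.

The sequences differ at positions 2 (Q/N), 3 (Y/V), 6 (V/A), 7 (S/V), 9 (V/W), 10 (V/K), 11 (R/V), 15 (T/M), 21 (Y/D), 22 (Q/A), 32 (G/R), 33 (P/A).
p = 12/34 = 0.352941.
d = −ln(1 − 0.352941) = −ln(0.647059) = 0.4353.

0.4353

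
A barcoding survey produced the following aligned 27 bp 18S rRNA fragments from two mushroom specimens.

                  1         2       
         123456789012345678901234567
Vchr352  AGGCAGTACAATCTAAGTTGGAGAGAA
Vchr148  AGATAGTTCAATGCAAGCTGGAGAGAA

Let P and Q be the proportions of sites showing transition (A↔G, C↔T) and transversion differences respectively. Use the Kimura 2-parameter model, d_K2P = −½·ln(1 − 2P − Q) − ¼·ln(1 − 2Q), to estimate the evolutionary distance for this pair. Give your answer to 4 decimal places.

0.2714

The sequences differ at positions 3 (G/A, transition), 4 (C/T, transition), 8 (A/T, transversion), 13 (C/G, transversion), 14 (T/C, transition), 18 (T/C, transition).
Of the 6 differences, 4 transitions and 2 transversions over 27 sites: P = 4/27 = 0.148148, Q = 2/27 = 0.074074.
d = −0.5·ln(0.629630) − 0.25·ln(0.851852) = −0.5·(-0.462623) − 0.25·(-0.160342) = 0.2714.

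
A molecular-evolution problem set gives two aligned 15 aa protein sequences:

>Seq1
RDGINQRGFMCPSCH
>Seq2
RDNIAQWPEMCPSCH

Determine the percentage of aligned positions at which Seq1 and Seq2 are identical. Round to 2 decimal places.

66.67%

Mismatches occur at site 3 (G→N), site 5 (N→A), site 7 (R→W), site 8 (G→P), site 9 (F→E).
10 of the 15 sites match, so the percent identity is 10/15 × 100 = 66.67%.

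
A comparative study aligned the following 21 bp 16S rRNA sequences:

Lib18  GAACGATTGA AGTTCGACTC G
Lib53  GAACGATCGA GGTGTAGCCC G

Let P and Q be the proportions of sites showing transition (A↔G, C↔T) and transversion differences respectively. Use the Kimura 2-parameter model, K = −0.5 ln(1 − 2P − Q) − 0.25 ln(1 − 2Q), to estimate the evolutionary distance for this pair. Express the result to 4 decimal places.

0.5076

Mismatches occur at site 8 (T↔C, transition), site 11 (A↔G, transition), site 14 (T↔G, transversion), site 15 (C↔T, transition), site 16 (G↔A, transition), site 17 (A↔G, transition), site 19 (T↔C, transition).
Of the 7 differences, 6 transitions and 1 transversion over 21 sites: P = 6/21 = 0.285714, Q = 1/21 = 0.047619.
d = −0.5·ln(0.380953) − 0.25·ln(0.904762) = −0.5·(-0.965079) − 0.25·(-0.100083) = 0.5076.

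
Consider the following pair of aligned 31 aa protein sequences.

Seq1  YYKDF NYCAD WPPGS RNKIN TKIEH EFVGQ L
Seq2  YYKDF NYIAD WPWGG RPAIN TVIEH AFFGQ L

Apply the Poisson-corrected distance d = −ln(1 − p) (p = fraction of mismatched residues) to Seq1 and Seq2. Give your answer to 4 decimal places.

0.2985

The sequences differ at positions 8 (C/I), 13 (P/W), 15 (S/G), 17 (N/P), 18 (K/A), 22 (K/V), 26 (E/A), 28 (V/F).
p = 8/31 = 0.258065.
d = −ln(1 − 0.258065) = −ln(0.741935) = 0.2985.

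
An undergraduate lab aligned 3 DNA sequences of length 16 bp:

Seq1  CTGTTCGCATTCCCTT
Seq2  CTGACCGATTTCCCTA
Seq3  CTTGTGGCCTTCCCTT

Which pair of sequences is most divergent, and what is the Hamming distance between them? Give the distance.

Pairwise Hamming distances:
  Seq1 vs Seq2: 5
  Seq1 vs Seq3: 4
  Seq2 vs Seq3: 7
The largest is 7, between Seq2 and Seq3.

7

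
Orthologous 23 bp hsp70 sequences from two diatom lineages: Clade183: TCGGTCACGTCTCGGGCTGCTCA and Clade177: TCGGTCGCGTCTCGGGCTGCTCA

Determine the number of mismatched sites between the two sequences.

1

Differing sites — 7:A/G.
That gives 1 mismatch out of 23 aligned sites, so the Hamming distance is 1.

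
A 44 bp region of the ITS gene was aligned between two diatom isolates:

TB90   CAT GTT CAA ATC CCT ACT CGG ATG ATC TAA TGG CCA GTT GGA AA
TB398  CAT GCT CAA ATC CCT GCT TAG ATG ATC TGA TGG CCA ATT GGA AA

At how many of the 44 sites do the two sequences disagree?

Differing sites — 5:T/C; 16:A/G; 19:C/T; 20:G/A; 29:A/G; 37:G/A.
That gives 6 mismatches out of 44 aligned sites, so the Hamming distance is 6.

6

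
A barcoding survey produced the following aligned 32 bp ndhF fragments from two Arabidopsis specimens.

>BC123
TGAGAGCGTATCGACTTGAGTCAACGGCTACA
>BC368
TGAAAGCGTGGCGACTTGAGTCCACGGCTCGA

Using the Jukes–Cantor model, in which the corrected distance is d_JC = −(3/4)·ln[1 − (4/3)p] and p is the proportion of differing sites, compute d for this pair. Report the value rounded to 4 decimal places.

0.2158

Differing sites — 4:G/A; 10:A/G; 11:T/G; 23:A/C; 30:A/C; 31:C/G.
p = 6/32 = 0.187500.
d = −0.75 · ln(1 − (4/3)·0.187500) = −0.75 · ln(0.750000) = −0.75 · (-0.287682) = 0.2158.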